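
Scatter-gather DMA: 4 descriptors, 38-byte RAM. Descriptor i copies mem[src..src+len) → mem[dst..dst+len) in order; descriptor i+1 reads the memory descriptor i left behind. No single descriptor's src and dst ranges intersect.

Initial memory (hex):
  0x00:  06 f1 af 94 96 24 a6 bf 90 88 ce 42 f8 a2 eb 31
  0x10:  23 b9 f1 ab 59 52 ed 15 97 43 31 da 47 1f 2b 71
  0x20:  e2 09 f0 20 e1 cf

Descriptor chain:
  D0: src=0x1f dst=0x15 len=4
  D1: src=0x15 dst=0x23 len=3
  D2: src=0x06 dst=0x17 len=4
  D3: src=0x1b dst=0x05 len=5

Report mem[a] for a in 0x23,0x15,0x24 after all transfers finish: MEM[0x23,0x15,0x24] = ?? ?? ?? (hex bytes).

MEM[0x23,0x15,0x24] = 71 71 e2

D0: mem[0x15..0x18] <- [71 e2 09 f0]
D1: mem[0x23..0x25] <- [71 e2 09]
D2: mem[0x17..0x1a] <- [a6 bf 90 88]
D3: mem[0x05..0x09] <- [da 47 1f 2b 71]
query mem[0x23]=0x71, mem[0x15]=0x71, mem[0x24]=0xe2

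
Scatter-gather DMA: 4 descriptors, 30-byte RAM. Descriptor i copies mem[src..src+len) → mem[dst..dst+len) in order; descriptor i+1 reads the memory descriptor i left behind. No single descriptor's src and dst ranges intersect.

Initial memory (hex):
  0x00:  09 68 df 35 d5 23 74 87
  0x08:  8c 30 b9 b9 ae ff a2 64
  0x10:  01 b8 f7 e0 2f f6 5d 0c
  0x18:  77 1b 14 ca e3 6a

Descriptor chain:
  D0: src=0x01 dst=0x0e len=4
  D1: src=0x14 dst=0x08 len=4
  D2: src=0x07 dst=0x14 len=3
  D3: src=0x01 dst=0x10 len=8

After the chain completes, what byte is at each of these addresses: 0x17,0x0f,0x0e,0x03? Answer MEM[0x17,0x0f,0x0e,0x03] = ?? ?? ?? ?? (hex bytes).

MEM[0x17,0x0f,0x0e,0x03] = 2f df 68 35

  after D0: wrote 4B at 0x0e = 68df35d5
  after D1: wrote 4B at 0x08 = 2ff65d0c
  after D2: wrote 3B at 0x14 = 872ff6
  after D3: wrote 8B at 0x10 = 68df35d52374872f
query mem[0x17]=0x2f, mem[0x0f]=0xdf, mem[0x0e]=0x68, mem[0x03]=0x35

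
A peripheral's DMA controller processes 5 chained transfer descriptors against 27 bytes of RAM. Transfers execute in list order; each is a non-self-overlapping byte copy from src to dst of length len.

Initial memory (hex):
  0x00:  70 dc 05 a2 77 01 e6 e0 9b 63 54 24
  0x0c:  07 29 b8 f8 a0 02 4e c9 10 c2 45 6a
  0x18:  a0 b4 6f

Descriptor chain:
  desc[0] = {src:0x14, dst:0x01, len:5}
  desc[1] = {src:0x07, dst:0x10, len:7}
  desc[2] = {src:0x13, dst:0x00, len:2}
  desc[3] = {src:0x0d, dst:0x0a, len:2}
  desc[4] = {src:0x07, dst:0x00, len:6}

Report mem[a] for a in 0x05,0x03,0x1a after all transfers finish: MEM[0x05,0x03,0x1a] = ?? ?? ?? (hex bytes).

D0: mem[0x01..0x05] <- [10 c2 45 6a a0]
D1: mem[0x10..0x16] <- [e0 9b 63 54 24 07 29]
D2: mem[0x00..0x01] <- [54 24]
D3: mem[0x0a..0x0b] <- [29 b8]
D4: mem[0x00..0x05] <- [e0 9b 63 29 b8 07]
query mem[0x05]=0x07, mem[0x03]=0x29, mem[0x1a]=0x6f

MEM[0x05,0x03,0x1a] = 07 29 6f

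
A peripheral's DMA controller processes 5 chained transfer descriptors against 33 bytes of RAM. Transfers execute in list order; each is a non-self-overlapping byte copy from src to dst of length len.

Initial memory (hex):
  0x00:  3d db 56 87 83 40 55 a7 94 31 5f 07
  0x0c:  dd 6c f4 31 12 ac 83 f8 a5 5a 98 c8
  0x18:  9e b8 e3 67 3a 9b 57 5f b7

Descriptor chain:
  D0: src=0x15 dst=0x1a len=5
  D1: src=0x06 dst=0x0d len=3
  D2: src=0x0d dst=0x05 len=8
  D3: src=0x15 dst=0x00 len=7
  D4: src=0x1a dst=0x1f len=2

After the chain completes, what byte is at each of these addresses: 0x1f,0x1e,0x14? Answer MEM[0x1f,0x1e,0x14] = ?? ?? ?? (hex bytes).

[0] 0x15->0x1a len=5 : 5a 98 c8 9e b8
[1] 0x06->0x0d len=3 : 55 a7 94
[2] 0x0d->0x05 len=8 : 55 a7 94 12 ac 83 f8 a5
[3] 0x15->0x00 len=7 : 5a 98 c8 9e b8 5a 98
[4] 0x1a->0x1f len=2 : 5a 98
query mem[0x1f]=0x5a, mem[0x1e]=0xb8, mem[0x14]=0xa5

MEM[0x1f,0x1e,0x14] = 5a b8 a5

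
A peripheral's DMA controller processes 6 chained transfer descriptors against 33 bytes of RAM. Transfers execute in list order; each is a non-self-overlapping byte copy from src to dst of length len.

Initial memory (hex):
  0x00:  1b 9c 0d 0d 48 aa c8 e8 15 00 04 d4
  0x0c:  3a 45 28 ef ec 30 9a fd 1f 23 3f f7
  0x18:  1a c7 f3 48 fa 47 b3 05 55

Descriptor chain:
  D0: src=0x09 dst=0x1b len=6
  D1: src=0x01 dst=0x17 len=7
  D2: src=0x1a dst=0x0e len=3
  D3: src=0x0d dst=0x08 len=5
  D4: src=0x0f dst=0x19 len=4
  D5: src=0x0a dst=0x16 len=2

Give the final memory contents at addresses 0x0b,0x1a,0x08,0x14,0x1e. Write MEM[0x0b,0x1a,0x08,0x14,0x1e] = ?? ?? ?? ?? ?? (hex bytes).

  after D0: wrote 6B at 0x1b = 0004d43a4528
  after D1: wrote 7B at 0x17 = 9c0d0d48aac8e8
  after D2: wrote 3B at 0x0e = 48aac8
  after D3: wrote 5B at 0x08 = 4548aac830
  after D4: wrote 4B at 0x19 = aac8309a
  after D5: wrote 2B at 0x16 = aac8
query mem[0x0b]=0xc8, mem[0x1a]=0xc8, mem[0x08]=0x45, mem[0x14]=0x1f, mem[0x1e]=0x3a

MEM[0x0b,0x1a,0x08,0x14,0x1e] = c8 c8 45 1f 3a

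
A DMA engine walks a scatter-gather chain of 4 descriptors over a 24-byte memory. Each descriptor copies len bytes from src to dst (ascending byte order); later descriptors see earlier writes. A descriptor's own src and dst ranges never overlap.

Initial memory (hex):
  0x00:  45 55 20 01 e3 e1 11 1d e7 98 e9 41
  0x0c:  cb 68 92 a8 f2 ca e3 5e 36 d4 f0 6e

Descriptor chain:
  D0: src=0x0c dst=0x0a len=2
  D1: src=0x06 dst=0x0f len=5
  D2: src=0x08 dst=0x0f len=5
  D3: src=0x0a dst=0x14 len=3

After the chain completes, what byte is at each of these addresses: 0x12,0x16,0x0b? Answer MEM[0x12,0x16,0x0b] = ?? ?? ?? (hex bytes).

[0] 0x0c->0x0a len=2 : cb 68
[1] 0x06->0x0f len=5 : 11 1d e7 98 cb
[2] 0x08->0x0f len=5 : e7 98 cb 68 cb
[3] 0x0a->0x14 len=3 : cb 68 cb
query mem[0x12]=0x68, mem[0x16]=0xcb, mem[0x0b]=0x68

MEM[0x12,0x16,0x0b] = 68 cb 68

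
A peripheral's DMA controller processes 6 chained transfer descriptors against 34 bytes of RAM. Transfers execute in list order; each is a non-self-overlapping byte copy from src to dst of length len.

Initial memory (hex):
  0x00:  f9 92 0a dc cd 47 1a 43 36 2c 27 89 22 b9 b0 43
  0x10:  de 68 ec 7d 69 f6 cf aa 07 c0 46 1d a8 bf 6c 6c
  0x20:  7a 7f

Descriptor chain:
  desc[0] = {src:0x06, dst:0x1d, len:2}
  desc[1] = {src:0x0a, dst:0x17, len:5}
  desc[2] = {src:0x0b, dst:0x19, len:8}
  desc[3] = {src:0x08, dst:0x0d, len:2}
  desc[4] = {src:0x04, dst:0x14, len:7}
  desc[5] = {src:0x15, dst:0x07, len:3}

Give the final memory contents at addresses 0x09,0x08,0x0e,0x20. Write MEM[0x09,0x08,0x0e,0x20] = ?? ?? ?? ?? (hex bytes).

  after D0: wrote 2B at 0x1d = 1a43
  after D1: wrote 5B at 0x17 = 278922b9b0
  after D2: wrote 8B at 0x19 = 8922b9b043de68ec
  after D3: wrote 2B at 0x0d = 362c
  after D4: wrote 7B at 0x14 = cd471a43362c27
  after D5: wrote 3B at 0x07 = 471a43
query mem[0x09]=0x43, mem[0x08]=0x1a, mem[0x0e]=0x2c, mem[0x20]=0xec

MEM[0x09,0x08,0x0e,0x20] = 43 1a 2c ec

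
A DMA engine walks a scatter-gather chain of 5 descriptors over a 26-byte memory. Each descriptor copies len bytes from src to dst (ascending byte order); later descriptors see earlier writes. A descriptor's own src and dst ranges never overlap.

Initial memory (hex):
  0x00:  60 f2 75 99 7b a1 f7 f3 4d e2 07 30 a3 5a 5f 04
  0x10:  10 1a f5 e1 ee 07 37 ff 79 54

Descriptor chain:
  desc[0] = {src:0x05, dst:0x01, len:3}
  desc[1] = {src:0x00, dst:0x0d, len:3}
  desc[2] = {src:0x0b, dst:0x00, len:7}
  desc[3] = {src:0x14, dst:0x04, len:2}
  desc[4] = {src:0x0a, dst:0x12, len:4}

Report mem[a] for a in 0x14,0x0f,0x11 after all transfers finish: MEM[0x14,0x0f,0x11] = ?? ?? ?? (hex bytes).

#0 dst[0x01+3] := {0xa1,0xf7,0xf3}
#1 dst[0x0d+3] := {0x60,0xa1,0xf7}
#2 dst[0x00+7] := {0x30,0xa3,0x60,0xa1,0xf7,0x10,0x1a}
#3 dst[0x04+2] := {0xee,0x07}
#4 dst[0x12+4] := {0x07,0x30,0xa3,0x60}
query mem[0x14]=0xa3, mem[0x0f]=0xf7, mem[0x11]=0x1a

MEM[0x14,0x0f,0x11] = a3 f7 1a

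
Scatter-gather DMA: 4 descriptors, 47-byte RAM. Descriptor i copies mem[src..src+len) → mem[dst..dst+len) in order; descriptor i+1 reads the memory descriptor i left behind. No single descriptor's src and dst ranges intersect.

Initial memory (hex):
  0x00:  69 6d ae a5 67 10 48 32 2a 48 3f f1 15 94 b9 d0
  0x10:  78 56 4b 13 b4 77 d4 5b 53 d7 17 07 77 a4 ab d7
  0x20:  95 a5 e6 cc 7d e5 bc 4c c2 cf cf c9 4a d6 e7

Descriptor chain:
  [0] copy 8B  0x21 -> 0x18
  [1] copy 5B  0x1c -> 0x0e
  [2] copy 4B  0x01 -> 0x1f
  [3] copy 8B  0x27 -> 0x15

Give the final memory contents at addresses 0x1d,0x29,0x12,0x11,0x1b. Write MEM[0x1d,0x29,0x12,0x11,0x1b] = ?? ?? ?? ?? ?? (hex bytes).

  after D0: wrote 8B at 0x18 = a5e6cc7de5bc4cc2
  after D1: wrote 5B at 0x0e = e5bc4cc295
  after D2: wrote 4B at 0x1f = 6daea567
  after D3: wrote 8B at 0x15 = 4cc2cfcfc94ad6e7
query mem[0x1d]=0xbc, mem[0x29]=0xcf, mem[0x12]=0x95, mem[0x11]=0xc2, mem[0x1b]=0xd6

MEM[0x1d,0x29,0x12,0x11,0x1b] = bc cf 95 c2 d6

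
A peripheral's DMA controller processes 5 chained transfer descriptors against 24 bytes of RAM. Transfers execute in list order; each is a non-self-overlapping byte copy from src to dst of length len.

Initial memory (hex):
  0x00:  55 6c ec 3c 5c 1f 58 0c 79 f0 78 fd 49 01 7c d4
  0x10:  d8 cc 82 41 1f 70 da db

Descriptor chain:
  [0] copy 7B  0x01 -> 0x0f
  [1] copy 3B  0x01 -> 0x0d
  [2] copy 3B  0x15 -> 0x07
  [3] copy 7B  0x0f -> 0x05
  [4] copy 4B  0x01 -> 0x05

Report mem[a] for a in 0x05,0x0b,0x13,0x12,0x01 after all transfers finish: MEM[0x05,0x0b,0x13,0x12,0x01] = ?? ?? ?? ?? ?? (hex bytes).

MEM[0x05,0x0b,0x13,0x12,0x01] = 6c 0c 1f 5c 6c

[0] 0x01->0x0f len=7 : 6c ec 3c 5c 1f 58 0c
[1] 0x01->0x0d len=3 : 6c ec 3c
[2] 0x15->0x07 len=3 : 0c da db
[3] 0x0f->0x05 len=7 : 3c ec 3c 5c 1f 58 0c
[4] 0x01->0x05 len=4 : 6c ec 3c 5c
query mem[0x05]=0x6c, mem[0x0b]=0x0c, mem[0x13]=0x1f, mem[0x12]=0x5c, mem[0x01]=0x6c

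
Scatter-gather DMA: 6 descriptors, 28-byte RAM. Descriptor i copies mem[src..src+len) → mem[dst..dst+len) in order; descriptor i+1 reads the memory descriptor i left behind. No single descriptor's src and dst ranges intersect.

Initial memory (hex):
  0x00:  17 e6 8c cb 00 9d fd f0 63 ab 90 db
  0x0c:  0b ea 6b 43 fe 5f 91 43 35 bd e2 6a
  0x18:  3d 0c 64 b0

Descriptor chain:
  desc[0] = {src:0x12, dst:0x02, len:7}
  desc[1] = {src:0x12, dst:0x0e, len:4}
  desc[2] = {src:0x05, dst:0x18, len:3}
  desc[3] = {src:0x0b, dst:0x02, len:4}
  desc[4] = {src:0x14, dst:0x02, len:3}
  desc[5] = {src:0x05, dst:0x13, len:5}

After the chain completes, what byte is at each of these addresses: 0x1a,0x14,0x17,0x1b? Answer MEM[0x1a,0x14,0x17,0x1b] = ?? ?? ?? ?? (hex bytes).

D0: mem[0x02..0x08] <- [91 43 35 bd e2 6a 3d]
D1: mem[0x0e..0x11] <- [91 43 35 bd]
D2: mem[0x18..0x1a] <- [bd e2 6a]
D3: mem[0x02..0x05] <- [db 0b ea 91]
D4: mem[0x02..0x04] <- [35 bd e2]
D5: mem[0x13..0x17] <- [91 e2 6a 3d ab]
query mem[0x1a]=0x6a, mem[0x14]=0xe2, mem[0x17]=0xab, mem[0x1b]=0xb0

MEM[0x1a,0x14,0x17,0x1b] = 6a e2 ab b0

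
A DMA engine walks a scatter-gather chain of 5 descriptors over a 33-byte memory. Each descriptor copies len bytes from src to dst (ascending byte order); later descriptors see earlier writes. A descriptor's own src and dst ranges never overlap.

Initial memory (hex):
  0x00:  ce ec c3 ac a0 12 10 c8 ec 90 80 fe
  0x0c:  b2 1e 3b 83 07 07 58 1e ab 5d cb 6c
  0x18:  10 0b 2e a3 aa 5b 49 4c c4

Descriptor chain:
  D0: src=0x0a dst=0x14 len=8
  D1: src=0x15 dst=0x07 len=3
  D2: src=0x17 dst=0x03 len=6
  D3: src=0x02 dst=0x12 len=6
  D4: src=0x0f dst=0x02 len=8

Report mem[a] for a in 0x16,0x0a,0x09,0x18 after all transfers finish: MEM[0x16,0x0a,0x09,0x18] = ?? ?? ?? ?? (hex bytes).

MEM[0x16,0x0a,0x09,0x18] = 07 80 07 3b

D0: mem[0x14..0x1b] <- [80 fe b2 1e 3b 83 07 07]
D1: mem[0x07..0x09] <- [fe b2 1e]
D2: mem[0x03..0x08] <- [1e 3b 83 07 07 aa]
D3: mem[0x12..0x17] <- [c3 1e 3b 83 07 07]
D4: mem[0x02..0x09] <- [83 07 07 c3 1e 3b 83 07]
query mem[0x16]=0x07, mem[0x0a]=0x80, mem[0x09]=0x07, mem[0x18]=0x3b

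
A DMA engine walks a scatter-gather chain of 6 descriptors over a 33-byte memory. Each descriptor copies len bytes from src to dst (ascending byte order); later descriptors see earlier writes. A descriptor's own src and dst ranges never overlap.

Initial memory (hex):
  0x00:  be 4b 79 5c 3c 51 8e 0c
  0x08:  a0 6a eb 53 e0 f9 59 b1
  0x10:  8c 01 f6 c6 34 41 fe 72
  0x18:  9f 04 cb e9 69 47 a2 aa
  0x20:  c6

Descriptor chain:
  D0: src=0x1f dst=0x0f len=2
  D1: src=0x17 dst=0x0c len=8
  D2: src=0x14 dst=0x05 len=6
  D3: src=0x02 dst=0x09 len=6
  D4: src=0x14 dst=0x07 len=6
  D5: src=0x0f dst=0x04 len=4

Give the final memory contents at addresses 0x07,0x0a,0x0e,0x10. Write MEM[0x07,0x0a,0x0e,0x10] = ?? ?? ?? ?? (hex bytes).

#0 dst[0x0f+2] := {0xaa,0xc6}
#1 dst[0x0c+8] := {0x72,0x9f,0x04,0xcb,0xe9,0x69,0x47,0xa2}
#2 dst[0x05+6] := {0x34,0x41,0xfe,0x72,0x9f,0x04}
#3 dst[0x09+6] := {0x79,0x5c,0x3c,0x34,0x41,0xfe}
#4 dst[0x07+6] := {0x34,0x41,0xfe,0x72,0x9f,0x04}
#5 dst[0x04+4] := {0xcb,0xe9,0x69,0x47}
query mem[0x07]=0x47, mem[0x0a]=0x72, mem[0x0e]=0xfe, mem[0x10]=0xe9

MEM[0x07,0x0a,0x0e,0x10] = 47 72 fe e9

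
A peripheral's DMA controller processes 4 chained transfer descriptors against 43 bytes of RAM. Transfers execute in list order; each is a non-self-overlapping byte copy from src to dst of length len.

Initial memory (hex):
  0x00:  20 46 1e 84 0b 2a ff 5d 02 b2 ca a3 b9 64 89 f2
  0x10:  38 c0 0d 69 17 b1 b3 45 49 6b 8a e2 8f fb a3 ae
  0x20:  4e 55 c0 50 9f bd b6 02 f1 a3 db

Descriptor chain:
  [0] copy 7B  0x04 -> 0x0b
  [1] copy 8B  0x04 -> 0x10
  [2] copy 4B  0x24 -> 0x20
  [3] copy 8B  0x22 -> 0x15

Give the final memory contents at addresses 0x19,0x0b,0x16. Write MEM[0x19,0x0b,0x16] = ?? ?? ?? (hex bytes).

[0] 0x04->0x0b len=7 : 0b 2a ff 5d 02 b2 ca
[1] 0x04->0x10 len=8 : 0b 2a ff 5d 02 b2 ca 0b
[2] 0x24->0x20 len=4 : 9f bd b6 02
[3] 0x22->0x15 len=8 : b6 02 9f bd b6 02 f1 a3
query mem[0x19]=0xb6, mem[0x0b]=0x0b, mem[0x16]=0x02

MEM[0x19,0x0b,0x16] = b6 0b 02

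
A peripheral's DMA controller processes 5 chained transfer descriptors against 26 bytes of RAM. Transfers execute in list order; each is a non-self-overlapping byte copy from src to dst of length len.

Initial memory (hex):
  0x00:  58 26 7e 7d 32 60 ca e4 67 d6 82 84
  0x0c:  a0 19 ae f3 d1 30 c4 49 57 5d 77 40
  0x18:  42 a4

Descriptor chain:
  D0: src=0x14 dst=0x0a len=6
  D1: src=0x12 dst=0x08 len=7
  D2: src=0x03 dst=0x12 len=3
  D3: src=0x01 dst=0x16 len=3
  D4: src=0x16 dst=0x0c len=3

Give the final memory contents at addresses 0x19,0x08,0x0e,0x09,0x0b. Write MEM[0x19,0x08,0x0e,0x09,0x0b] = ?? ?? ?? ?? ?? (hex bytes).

[0] 0x14->0x0a len=6 : 57 5d 77 40 42 a4
[1] 0x12->0x08 len=7 : c4 49 57 5d 77 40 42
[2] 0x03->0x12 len=3 : 7d 32 60
[3] 0x01->0x16 len=3 : 26 7e 7d
[4] 0x16->0x0c len=3 : 26 7e 7d
query mem[0x19]=0xa4, mem[0x08]=0xc4, mem[0x0e]=0x7d, mem[0x09]=0x49, mem[0x0b]=0x5d

MEM[0x19,0x08,0x0e,0x09,0x0b] = a4 c4 7d 49 5d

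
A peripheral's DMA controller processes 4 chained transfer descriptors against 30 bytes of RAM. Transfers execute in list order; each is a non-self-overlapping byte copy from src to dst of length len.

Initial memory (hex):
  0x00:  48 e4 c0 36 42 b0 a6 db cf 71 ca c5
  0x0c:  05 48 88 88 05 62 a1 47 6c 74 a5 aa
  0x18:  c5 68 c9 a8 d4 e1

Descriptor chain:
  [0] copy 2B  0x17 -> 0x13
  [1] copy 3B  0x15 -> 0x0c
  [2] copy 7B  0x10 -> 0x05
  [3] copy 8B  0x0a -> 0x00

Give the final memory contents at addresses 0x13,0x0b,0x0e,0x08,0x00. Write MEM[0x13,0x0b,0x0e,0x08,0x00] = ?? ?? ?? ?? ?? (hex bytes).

MEM[0x13,0x0b,0x0e,0x08,0x00] = aa a5 aa aa 74

  after D0: wrote 2B at 0x13 = aac5
  after D1: wrote 3B at 0x0c = 74a5aa
  after D2: wrote 7B at 0x05 = 0562a1aac574a5
  after D3: wrote 8B at 0x00 = 74a574a5aa880562
query mem[0x13]=0xaa, mem[0x0b]=0xa5, mem[0x0e]=0xaa, mem[0x08]=0xaa, mem[0x00]=0x74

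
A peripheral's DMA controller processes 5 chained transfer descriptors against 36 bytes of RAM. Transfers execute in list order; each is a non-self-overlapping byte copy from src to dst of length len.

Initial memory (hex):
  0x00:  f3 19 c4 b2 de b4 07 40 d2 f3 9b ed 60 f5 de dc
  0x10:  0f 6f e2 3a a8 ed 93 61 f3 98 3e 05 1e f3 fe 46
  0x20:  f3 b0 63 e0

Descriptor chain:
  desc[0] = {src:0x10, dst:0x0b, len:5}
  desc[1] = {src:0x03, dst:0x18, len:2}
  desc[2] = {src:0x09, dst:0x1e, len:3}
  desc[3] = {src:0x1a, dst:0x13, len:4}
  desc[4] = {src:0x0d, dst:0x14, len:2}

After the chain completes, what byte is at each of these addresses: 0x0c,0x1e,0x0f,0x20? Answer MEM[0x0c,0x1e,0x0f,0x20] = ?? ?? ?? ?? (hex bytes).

  after D0: wrote 5B at 0x0b = 0f6fe23aa8
  after D1: wrote 2B at 0x18 = b2de
  after D2: wrote 3B at 0x1e = f39b0f
  after D3: wrote 4B at 0x13 = 3e051ef3
  after D4: wrote 2B at 0x14 = e23a
query mem[0x0c]=0x6f, mem[0x1e]=0xf3, mem[0x0f]=0xa8, mem[0x20]=0x0f

MEM[0x0c,0x1e,0x0f,0x20] = 6f f3 a8 0f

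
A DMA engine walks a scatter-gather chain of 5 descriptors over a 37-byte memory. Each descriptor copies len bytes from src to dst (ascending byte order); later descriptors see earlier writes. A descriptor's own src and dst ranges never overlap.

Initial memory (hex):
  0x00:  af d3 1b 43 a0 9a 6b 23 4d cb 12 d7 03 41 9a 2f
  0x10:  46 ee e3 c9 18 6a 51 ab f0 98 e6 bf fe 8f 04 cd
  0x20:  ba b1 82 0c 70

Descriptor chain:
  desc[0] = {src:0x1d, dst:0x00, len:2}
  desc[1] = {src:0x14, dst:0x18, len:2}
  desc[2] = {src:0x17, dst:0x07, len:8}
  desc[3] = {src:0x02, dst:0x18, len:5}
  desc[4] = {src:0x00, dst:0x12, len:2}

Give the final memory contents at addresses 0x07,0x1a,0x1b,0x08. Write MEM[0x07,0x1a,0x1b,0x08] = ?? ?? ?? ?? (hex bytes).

MEM[0x07,0x1a,0x1b,0x08] = ab a0 9a 18

  after D0: wrote 2B at 0x00 = 8f04
  after D1: wrote 2B at 0x18 = 186a
  after D2: wrote 8B at 0x07 = ab186ae6bffe8f04
  after D3: wrote 5B at 0x18 = 1b43a09a6b
  after D4: wrote 2B at 0x12 = 8f04
query mem[0x07]=0xab, mem[0x1a]=0xa0, mem[0x1b]=0x9a, mem[0x08]=0x18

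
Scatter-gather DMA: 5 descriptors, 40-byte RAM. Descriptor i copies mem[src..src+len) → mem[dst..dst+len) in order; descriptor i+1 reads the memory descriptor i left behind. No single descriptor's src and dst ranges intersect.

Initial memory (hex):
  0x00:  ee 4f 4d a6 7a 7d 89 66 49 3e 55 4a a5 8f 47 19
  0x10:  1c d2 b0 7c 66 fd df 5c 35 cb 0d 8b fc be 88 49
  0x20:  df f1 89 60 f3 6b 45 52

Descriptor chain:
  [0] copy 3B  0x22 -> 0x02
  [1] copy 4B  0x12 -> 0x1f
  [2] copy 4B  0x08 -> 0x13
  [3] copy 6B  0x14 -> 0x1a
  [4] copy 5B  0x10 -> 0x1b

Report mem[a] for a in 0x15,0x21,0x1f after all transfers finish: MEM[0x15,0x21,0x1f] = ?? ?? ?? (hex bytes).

MEM[0x15,0x21,0x1f] = 55 66 3e

#0 dst[0x02+3] := {0x89,0x60,0xf3}
#1 dst[0x1f+4] := {0xb0,0x7c,0x66,0xfd}
#2 dst[0x13+4] := {0x49,0x3e,0x55,0x4a}
#3 dst[0x1a+6] := {0x3e,0x55,0x4a,0x5c,0x35,0xcb}
#4 dst[0x1b+5] := {0x1c,0xd2,0xb0,0x49,0x3e}
query mem[0x15]=0x55, mem[0x21]=0x66, mem[0x1f]=0x3e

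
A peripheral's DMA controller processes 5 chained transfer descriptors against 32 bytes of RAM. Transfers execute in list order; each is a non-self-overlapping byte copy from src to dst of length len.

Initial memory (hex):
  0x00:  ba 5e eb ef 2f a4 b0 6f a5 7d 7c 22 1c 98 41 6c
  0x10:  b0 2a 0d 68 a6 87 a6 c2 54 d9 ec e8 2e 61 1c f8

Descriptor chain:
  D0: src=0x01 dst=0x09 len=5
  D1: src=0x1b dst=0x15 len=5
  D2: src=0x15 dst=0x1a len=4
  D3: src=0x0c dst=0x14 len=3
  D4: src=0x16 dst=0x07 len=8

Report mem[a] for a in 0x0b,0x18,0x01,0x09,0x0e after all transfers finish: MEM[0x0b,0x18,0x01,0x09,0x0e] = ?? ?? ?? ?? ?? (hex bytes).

MEM[0x0b,0x18,0x01,0x09,0x0e] = e8 1c 5e 1c 1c

[0] 0x01->0x09 len=5 : 5e eb ef 2f a4
[1] 0x1b->0x15 len=5 : e8 2e 61 1c f8
[2] 0x15->0x1a len=4 : e8 2e 61 1c
[3] 0x0c->0x14 len=3 : 2f a4 41
[4] 0x16->0x07 len=8 : 41 61 1c f8 e8 2e 61 1c
query mem[0x0b]=0xe8, mem[0x18]=0x1c, mem[0x01]=0x5e, mem[0x09]=0x1c, mem[0x0e]=0x1c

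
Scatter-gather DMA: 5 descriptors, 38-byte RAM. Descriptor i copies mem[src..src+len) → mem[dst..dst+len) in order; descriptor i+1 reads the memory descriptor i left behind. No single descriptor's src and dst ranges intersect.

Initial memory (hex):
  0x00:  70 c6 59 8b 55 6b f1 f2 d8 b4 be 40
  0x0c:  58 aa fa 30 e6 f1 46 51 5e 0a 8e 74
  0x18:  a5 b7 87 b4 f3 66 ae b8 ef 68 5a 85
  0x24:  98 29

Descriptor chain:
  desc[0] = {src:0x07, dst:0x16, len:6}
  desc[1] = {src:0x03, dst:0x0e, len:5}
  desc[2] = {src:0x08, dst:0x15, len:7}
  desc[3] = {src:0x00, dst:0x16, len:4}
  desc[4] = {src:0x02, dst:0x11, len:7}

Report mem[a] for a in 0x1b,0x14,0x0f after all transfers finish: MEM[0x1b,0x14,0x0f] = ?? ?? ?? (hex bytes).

D0: mem[0x16..0x1b] <- [f2 d8 b4 be 40 58]
D1: mem[0x0e..0x12] <- [8b 55 6b f1 f2]
D2: mem[0x15..0x1b] <- [d8 b4 be 40 58 aa 8b]
D3: mem[0x16..0x19] <- [70 c6 59 8b]
D4: mem[0x11..0x17] <- [59 8b 55 6b f1 f2 d8]
query mem[0x1b]=0x8b, mem[0x14]=0x6b, mem[0x0f]=0x55

MEM[0x1b,0x14,0x0f] = 8b 6b 55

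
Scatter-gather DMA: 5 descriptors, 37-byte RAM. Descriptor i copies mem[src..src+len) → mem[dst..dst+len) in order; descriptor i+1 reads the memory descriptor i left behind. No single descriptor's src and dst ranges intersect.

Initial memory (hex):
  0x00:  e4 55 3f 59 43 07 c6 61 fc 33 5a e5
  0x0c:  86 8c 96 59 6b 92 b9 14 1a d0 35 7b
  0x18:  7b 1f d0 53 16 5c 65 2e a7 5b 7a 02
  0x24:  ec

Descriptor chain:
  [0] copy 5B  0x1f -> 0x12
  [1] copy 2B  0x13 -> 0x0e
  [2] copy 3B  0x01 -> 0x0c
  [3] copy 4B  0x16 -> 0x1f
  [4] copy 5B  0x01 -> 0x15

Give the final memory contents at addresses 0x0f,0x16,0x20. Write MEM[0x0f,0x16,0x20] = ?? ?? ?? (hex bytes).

MEM[0x0f,0x16,0x20] = 5b 3f 7b

#0 dst[0x12+5] := {0x2e,0xa7,0x5b,0x7a,0x02}
#1 dst[0x0e+2] := {0xa7,0x5b}
#2 dst[0x0c+3] := {0x55,0x3f,0x59}
#3 dst[0x1f+4] := {0x02,0x7b,0x7b,0x1f}
#4 dst[0x15+5] := {0x55,0x3f,0x59,0x43,0x07}
query mem[0x0f]=0x5b, mem[0x16]=0x3f, mem[0x20]=0x7b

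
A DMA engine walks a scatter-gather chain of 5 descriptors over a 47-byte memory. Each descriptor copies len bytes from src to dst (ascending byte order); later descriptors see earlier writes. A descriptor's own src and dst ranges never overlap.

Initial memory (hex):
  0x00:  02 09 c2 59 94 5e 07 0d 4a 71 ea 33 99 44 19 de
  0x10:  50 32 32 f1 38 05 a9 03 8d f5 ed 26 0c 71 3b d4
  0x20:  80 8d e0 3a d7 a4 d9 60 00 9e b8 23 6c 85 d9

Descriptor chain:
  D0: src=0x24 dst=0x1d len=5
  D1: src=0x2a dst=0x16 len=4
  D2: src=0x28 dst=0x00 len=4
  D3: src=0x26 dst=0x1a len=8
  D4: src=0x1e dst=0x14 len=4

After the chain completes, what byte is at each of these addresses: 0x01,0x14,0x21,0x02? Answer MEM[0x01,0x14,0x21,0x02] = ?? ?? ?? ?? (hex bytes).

MEM[0x01,0x14,0x21,0x02] = 9e b8 85 b8

D0: mem[0x1d..0x21] <- [d7 a4 d9 60 00]
D1: mem[0x16..0x19] <- [b8 23 6c 85]
D2: mem[0x00..0x03] <- [00 9e b8 23]
D3: mem[0x1a..0x21] <- [d9 60 00 9e b8 23 6c 85]
D4: mem[0x14..0x17] <- [b8 23 6c 85]
query mem[0x01]=0x9e, mem[0x14]=0xb8, mem[0x21]=0x85, mem[0x02]=0xb8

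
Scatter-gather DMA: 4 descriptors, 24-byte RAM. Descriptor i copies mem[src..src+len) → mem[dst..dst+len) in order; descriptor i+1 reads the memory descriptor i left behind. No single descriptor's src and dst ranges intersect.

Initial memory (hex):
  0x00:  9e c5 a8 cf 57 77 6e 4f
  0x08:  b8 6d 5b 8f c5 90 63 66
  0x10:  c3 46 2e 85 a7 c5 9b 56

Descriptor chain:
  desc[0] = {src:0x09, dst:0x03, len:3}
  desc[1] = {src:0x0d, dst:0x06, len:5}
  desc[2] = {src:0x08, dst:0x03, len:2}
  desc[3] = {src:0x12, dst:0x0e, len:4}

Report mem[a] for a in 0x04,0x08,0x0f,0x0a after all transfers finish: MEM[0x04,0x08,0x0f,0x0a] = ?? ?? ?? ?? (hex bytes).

MEM[0x04,0x08,0x0f,0x0a] = c3 66 85 46

#0 dst[0x03+3] := {0x6d,0x5b,0x8f}
#1 dst[0x06+5] := {0x90,0x63,0x66,0xc3,0x46}
#2 dst[0x03+2] := {0x66,0xc3}
#3 dst[0x0e+4] := {0x2e,0x85,0xa7,0xc5}
query mem[0x04]=0xc3, mem[0x08]=0x66, mem[0x0f]=0x85, mem[0x0a]=0x46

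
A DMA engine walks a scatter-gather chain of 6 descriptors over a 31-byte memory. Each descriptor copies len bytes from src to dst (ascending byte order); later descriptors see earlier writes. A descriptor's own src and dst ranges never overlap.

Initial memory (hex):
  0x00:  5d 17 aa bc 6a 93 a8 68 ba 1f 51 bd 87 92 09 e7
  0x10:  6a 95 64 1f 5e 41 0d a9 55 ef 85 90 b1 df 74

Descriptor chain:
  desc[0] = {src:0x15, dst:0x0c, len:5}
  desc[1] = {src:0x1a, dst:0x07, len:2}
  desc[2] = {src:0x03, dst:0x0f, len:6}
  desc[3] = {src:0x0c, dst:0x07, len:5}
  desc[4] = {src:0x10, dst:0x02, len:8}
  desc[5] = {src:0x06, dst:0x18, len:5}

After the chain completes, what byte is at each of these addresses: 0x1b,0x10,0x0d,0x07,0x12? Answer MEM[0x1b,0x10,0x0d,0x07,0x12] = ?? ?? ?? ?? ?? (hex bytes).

MEM[0x1b,0x10,0x0d,0x07,0x12] = a9 6a 0d 41 a8

#0 dst[0x0c+5] := {0x41,0x0d,0xa9,0x55,0xef}
#1 dst[0x07+2] := {0x85,0x90}
#2 dst[0x0f+6] := {0xbc,0x6a,0x93,0xa8,0x85,0x90}
#3 dst[0x07+5] := {0x41,0x0d,0xa9,0xbc,0x6a}
#4 dst[0x02+8] := {0x6a,0x93,0xa8,0x85,0x90,0x41,0x0d,0xa9}
#5 dst[0x18+5] := {0x90,0x41,0x0d,0xa9,0xbc}
query mem[0x1b]=0xa9, mem[0x10]=0x6a, mem[0x0d]=0x0d, mem[0x07]=0x41, mem[0x12]=0xa8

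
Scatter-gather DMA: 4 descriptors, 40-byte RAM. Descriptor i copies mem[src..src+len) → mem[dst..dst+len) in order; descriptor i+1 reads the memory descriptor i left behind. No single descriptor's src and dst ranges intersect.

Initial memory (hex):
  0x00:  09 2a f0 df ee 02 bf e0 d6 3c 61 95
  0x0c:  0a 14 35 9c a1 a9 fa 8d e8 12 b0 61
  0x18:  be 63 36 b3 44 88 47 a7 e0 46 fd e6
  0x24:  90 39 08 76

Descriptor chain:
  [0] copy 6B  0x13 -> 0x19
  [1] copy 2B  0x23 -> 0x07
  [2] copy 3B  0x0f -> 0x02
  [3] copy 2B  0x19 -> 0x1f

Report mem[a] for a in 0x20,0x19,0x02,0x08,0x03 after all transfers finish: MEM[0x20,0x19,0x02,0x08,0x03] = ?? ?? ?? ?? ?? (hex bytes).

  after D0: wrote 6B at 0x19 = 8de812b061be
  after D1: wrote 2B at 0x07 = e690
  after D2: wrote 3B at 0x02 = 9ca1a9
  after D3: wrote 2B at 0x1f = 8de8
query mem[0x20]=0xe8, mem[0x19]=0x8d, mem[0x02]=0x9c, mem[0x08]=0x90, mem[0x03]=0xa1

MEM[0x20,0x19,0x02,0x08,0x03] = e8 8d 9c 90 a1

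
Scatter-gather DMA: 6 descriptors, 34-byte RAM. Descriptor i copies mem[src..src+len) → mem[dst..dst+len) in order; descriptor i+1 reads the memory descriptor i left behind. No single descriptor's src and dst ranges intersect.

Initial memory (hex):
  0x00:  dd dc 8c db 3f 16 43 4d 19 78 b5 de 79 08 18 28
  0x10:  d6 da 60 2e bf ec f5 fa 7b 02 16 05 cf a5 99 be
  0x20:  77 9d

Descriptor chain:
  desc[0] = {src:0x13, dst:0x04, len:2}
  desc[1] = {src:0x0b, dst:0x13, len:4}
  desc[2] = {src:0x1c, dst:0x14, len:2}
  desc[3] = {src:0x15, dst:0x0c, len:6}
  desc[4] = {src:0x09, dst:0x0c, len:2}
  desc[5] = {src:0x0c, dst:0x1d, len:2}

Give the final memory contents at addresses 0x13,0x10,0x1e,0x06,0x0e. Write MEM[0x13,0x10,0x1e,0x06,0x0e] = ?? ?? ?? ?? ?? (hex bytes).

MEM[0x13,0x10,0x1e,0x06,0x0e] = de 02 b5 43 fa

[0] 0x13->0x04 len=2 : 2e bf
[1] 0x0b->0x13 len=4 : de 79 08 18
[2] 0x1c->0x14 len=2 : cf a5
[3] 0x15->0x0c len=6 : a5 18 fa 7b 02 16
[4] 0x09->0x0c len=2 : 78 b5
[5] 0x0c->0x1d len=2 : 78 b5
query mem[0x13]=0xde, mem[0x10]=0x02, mem[0x1e]=0xb5, mem[0x06]=0x43, mem[0x0e]=0xfa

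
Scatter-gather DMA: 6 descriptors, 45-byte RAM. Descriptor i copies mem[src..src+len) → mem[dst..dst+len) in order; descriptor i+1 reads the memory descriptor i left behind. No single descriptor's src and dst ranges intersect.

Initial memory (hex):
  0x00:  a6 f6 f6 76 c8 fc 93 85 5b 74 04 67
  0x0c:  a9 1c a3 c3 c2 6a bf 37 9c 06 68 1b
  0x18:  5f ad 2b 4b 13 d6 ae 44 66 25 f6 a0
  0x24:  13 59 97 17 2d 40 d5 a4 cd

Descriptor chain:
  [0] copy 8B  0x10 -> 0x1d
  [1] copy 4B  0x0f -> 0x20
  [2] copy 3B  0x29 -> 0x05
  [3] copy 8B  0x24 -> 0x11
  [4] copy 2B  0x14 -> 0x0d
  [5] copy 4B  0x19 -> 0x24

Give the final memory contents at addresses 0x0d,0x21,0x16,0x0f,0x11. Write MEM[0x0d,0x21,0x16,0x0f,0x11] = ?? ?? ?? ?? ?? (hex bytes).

MEM[0x0d,0x21,0x16,0x0f,0x11] = 17 c2 40 c3 1b

  after D0: wrote 8B at 0x1d = c26abf379c06681b
  after D1: wrote 4B at 0x20 = c3c26abf
  after D2: wrote 3B at 0x05 = 40d5a4
  after D3: wrote 8B at 0x11 = 1b5997172d40d5a4
  after D4: wrote 2B at 0x0d = 172d
  after D5: wrote 4B at 0x24 = ad2b4b13
query mem[0x0d]=0x17, mem[0x21]=0xc2, mem[0x16]=0x40, mem[0x0f]=0xc3, mem[0x11]=0x1b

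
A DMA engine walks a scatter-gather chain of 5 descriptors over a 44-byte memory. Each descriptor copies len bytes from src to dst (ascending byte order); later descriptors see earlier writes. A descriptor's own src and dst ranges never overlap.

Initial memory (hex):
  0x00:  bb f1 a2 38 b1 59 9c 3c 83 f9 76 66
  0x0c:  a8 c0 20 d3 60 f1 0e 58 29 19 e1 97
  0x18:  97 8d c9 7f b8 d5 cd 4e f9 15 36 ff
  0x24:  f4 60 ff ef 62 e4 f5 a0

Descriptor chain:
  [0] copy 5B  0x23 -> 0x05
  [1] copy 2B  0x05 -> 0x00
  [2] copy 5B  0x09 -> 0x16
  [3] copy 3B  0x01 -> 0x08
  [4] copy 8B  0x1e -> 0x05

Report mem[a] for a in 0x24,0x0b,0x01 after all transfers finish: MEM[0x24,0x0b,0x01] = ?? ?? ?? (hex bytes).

D0: mem[0x05..0x09] <- [ff f4 60 ff ef]
D1: mem[0x00..0x01] <- [ff f4]
D2: mem[0x16..0x1a] <- [ef 76 66 a8 c0]
D3: mem[0x08..0x0a] <- [f4 a2 38]
D4: mem[0x05..0x0c] <- [cd 4e f9 15 36 ff f4 60]
query mem[0x24]=0xf4, mem[0x0b]=0xf4, mem[0x01]=0xf4

MEM[0x24,0x0b,0x01] = f4 f4 f4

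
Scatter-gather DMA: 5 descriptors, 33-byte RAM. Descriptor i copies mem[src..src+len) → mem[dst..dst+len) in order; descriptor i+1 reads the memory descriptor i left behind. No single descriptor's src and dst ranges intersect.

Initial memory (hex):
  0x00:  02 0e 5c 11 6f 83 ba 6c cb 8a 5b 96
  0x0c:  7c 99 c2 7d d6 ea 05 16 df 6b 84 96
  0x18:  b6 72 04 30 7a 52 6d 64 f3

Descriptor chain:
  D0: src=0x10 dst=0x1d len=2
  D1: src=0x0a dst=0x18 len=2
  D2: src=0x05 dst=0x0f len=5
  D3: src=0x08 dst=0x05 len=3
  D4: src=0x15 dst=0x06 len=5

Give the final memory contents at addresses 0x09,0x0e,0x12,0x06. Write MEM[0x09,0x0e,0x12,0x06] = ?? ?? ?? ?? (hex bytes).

  after D0: wrote 2B at 0x1d = d6ea
  after D1: wrote 2B at 0x18 = 5b96
  after D2: wrote 5B at 0x0f = 83ba6ccb8a
  after D3: wrote 3B at 0x05 = cb8a5b
  after D4: wrote 5B at 0x06 = 6b84965b96
query mem[0x09]=0x5b, mem[0x0e]=0xc2, mem[0x12]=0xcb, mem[0x06]=0x6b

MEM[0x09,0x0e,0x12,0x06] = 5b c2 cb 6b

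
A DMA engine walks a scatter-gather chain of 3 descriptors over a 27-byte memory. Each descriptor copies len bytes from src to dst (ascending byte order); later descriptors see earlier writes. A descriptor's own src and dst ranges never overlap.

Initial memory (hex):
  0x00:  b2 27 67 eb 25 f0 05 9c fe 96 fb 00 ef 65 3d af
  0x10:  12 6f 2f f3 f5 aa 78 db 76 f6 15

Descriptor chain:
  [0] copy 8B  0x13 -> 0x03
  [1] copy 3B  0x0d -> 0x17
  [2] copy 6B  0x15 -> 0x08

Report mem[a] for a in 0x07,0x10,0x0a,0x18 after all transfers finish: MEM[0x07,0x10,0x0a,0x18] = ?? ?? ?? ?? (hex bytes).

MEM[0x07,0x10,0x0a,0x18] = db 12 65 3d

  after D0: wrote 8B at 0x03 = f3f5aa78db76f615
  after D1: wrote 3B at 0x17 = 653daf
  after D2: wrote 6B at 0x08 = aa78653daf15
query mem[0x07]=0xdb, mem[0x10]=0x12, mem[0x0a]=0x65, mem[0x18]=0x3d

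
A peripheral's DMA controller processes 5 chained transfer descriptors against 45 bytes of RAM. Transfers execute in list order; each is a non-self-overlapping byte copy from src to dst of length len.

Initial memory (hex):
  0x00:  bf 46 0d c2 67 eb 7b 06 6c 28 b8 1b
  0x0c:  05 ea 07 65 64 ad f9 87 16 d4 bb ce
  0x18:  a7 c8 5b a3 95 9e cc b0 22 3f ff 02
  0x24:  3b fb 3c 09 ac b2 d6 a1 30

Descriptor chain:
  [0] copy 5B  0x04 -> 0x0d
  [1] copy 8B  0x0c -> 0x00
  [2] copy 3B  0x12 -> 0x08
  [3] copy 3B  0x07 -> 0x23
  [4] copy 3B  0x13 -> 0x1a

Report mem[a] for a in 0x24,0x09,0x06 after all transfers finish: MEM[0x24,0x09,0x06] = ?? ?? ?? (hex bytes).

MEM[0x24,0x09,0x06] = f9 87 f9

[0] 0x04->0x0d len=5 : 67 eb 7b 06 6c
[1] 0x0c->0x00 len=8 : 05 67 eb 7b 06 6c f9 87
[2] 0x12->0x08 len=3 : f9 87 16
[3] 0x07->0x23 len=3 : 87 f9 87
[4] 0x13->0x1a len=3 : 87 16 d4
query mem[0x24]=0xf9, mem[0x09]=0x87, mem[0x06]=0xf9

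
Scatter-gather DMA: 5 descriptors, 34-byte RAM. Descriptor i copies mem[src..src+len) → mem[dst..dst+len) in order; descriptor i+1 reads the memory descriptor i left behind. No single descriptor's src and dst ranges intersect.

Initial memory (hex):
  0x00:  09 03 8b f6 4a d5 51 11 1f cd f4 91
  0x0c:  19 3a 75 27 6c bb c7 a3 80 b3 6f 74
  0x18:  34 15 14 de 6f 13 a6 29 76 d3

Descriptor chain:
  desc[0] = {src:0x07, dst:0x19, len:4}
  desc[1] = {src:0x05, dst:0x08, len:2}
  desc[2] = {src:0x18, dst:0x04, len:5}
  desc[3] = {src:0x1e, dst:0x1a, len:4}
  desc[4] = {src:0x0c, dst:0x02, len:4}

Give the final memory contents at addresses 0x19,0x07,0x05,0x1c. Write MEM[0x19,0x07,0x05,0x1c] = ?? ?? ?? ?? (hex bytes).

D0: mem[0x19..0x1c] <- [11 1f cd f4]
D1: mem[0x08..0x09] <- [d5 51]
D2: mem[0x04..0x08] <- [34 11 1f cd f4]
D3: mem[0x1a..0x1d] <- [a6 29 76 d3]
D4: mem[0x02..0x05] <- [19 3a 75 27]
query mem[0x19]=0x11, mem[0x07]=0xcd, mem[0x05]=0x27, mem[0x1c]=0x76

MEM[0x19,0x07,0x05,0x1c] = 11 cd 27 76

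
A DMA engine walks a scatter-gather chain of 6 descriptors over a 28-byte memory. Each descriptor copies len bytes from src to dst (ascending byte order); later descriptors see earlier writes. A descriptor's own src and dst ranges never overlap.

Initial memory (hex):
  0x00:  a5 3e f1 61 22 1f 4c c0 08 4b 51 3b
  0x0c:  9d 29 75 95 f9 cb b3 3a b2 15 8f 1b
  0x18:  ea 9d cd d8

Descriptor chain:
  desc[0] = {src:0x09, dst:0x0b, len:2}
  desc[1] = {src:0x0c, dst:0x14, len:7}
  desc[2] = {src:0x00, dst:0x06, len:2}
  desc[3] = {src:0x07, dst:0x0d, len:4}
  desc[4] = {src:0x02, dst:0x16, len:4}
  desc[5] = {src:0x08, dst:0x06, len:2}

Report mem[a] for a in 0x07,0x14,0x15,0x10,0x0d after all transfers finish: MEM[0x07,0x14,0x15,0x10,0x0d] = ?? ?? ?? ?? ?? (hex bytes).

MEM[0x07,0x14,0x15,0x10,0x0d] = 4b 51 29 51 3e

#0 dst[0x0b+2] := {0x4b,0x51}
#1 dst[0x14+7] := {0x51,0x29,0x75,0x95,0xf9,0xcb,0xb3}
#2 dst[0x06+2] := {0xa5,0x3e}
#3 dst[0x0d+4] := {0x3e,0x08,0x4b,0x51}
#4 dst[0x16+4] := {0xf1,0x61,0x22,0x1f}
#5 dst[0x06+2] := {0x08,0x4b}
query mem[0x07]=0x4b, mem[0x14]=0x51, mem[0x15]=0x29, mem[0x10]=0x51, mem[0x0d]=0x3e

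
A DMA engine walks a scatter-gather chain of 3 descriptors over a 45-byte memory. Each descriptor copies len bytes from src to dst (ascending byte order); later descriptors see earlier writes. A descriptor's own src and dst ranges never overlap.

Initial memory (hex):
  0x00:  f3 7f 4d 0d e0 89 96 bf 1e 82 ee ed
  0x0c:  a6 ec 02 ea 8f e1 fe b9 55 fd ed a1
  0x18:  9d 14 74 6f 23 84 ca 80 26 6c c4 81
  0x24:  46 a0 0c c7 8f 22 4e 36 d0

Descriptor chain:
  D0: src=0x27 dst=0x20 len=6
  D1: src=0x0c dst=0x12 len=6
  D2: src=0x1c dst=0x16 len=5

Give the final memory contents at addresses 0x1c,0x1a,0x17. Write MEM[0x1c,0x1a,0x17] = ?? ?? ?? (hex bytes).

MEM[0x1c,0x1a,0x17] = 23 c7 84

#0 dst[0x20+6] := {0xc7,0x8f,0x22,0x4e,0x36,0xd0}
#1 dst[0x12+6] := {0xa6,0xec,0x02,0xea,0x8f,0xe1}
#2 dst[0x16+5] := {0x23,0x84,0xca,0x80,0xc7}
query mem[0x1c]=0x23, mem[0x1a]=0xc7, mem[0x17]=0x84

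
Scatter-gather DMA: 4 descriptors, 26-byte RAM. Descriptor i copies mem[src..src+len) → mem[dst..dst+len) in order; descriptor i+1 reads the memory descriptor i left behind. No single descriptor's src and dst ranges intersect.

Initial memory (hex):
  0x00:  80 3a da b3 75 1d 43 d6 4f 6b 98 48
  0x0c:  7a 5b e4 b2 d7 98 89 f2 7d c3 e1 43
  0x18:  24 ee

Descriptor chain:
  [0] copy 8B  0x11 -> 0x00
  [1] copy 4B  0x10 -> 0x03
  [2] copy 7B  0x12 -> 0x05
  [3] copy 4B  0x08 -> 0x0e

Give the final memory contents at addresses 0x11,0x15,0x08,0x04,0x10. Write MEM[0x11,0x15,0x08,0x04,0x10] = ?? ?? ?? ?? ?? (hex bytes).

MEM[0x11,0x15,0x08,0x04,0x10] = 24 c3 c3 98 43

D0: mem[0x00..0x07] <- [98 89 f2 7d c3 e1 43 24]
D1: mem[0x03..0x06] <- [d7 98 89 f2]
D2: mem[0x05..0x0b] <- [89 f2 7d c3 e1 43 24]
D3: mem[0x0e..0x11] <- [c3 e1 43 24]
query mem[0x11]=0x24, mem[0x15]=0xc3, mem[0x08]=0xc3, mem[0x04]=0x98, mem[0x10]=0x43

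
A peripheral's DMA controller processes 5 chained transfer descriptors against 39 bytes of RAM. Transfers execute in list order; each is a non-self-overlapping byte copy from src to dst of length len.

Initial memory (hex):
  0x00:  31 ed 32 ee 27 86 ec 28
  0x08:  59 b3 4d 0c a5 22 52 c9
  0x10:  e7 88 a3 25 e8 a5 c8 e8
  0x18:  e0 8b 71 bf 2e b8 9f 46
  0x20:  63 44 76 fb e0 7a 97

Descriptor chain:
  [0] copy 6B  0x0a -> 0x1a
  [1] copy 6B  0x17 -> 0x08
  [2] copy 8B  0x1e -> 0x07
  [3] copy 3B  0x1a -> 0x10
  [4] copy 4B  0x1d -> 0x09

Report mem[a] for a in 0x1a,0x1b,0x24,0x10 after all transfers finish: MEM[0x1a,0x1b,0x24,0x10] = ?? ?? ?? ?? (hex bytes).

#0 dst[0x1a+6] := {0x4d,0x0c,0xa5,0x22,0x52,0xc9}
#1 dst[0x08+6] := {0xe8,0xe0,0x8b,0x4d,0x0c,0xa5}
#2 dst[0x07+8] := {0x52,0xc9,0x63,0x44,0x76,0xfb,0xe0,0x7a}
#3 dst[0x10+3] := {0x4d,0x0c,0xa5}
#4 dst[0x09+4] := {0x22,0x52,0xc9,0x63}
query mem[0x1a]=0x4d, mem[0x1b]=0x0c, mem[0x24]=0xe0, mem[0x10]=0x4d

MEM[0x1a,0x1b,0x24,0x10] = 4d 0c e0 4d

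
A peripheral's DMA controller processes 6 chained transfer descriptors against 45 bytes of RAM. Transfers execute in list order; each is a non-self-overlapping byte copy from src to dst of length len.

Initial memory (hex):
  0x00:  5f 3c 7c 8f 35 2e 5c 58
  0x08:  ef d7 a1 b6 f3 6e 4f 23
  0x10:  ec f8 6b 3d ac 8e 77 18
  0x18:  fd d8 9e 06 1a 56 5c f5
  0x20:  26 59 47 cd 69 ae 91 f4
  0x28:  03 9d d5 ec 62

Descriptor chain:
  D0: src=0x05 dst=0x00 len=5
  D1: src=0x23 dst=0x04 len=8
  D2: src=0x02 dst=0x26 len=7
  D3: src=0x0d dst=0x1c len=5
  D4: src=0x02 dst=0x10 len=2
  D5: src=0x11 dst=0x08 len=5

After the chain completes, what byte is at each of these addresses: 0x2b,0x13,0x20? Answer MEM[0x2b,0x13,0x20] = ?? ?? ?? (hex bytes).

[0] 0x05->0x00 len=5 : 2e 5c 58 ef d7
[1] 0x23->0x04 len=8 : cd 69 ae 91 f4 03 9d d5
[2] 0x02->0x26 len=7 : 58 ef cd 69 ae 91 f4
[3] 0x0d->0x1c len=5 : 6e 4f 23 ec f8
[4] 0x02->0x10 len=2 : 58 ef
[5] 0x11->0x08 len=5 : ef 6b 3d ac 8e
query mem[0x2b]=0x91, mem[0x13]=0x3d, mem[0x20]=0xf8

MEM[0x2b,0x13,0x20] = 91 3d f8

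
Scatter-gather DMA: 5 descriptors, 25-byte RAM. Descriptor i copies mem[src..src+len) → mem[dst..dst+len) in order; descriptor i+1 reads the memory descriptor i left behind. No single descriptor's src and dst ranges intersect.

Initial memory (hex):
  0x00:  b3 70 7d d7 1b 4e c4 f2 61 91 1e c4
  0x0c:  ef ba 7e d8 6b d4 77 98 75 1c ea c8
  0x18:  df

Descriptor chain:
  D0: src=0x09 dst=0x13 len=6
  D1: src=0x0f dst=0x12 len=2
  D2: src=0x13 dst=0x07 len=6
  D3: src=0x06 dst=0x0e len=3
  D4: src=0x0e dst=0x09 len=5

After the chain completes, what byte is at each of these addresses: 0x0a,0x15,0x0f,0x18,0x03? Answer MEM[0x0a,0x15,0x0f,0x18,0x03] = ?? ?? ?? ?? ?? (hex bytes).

MEM[0x0a,0x15,0x0f,0x18,0x03] = 6b c4 6b 7e d7

#0 dst[0x13+6] := {0x91,0x1e,0xc4,0xef,0xba,0x7e}
#1 dst[0x12+2] := {0xd8,0x6b}
#2 dst[0x07+6] := {0x6b,0x1e,0xc4,0xef,0xba,0x7e}
#3 dst[0x0e+3] := {0xc4,0x6b,0x1e}
#4 dst[0x09+5] := {0xc4,0x6b,0x1e,0xd4,0xd8}
query mem[0x0a]=0x6b, mem[0x15]=0xc4, mem[0x0f]=0x6b, mem[0x18]=0x7e, mem[0x03]=0xd7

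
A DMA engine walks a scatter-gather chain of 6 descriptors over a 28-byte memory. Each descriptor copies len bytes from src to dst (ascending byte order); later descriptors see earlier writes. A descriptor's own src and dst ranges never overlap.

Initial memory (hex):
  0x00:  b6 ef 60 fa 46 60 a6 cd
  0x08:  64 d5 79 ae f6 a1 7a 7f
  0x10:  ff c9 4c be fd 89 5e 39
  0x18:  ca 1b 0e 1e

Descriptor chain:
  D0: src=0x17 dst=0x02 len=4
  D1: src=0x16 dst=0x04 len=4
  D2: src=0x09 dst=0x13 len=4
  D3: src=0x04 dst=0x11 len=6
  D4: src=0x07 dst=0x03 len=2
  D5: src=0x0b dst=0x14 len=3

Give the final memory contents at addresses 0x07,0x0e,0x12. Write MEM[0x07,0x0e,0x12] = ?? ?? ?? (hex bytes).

[0] 0x17->0x02 len=4 : 39 ca 1b 0e
[1] 0x16->0x04 len=4 : 5e 39 ca 1b
[2] 0x09->0x13 len=4 : d5 79 ae f6
[3] 0x04->0x11 len=6 : 5e 39 ca 1b 64 d5
[4] 0x07->0x03 len=2 : 1b 64
[5] 0x0b->0x14 len=3 : ae f6 a1
query mem[0x07]=0x1b, mem[0x0e]=0x7a, mem[0x12]=0x39

MEM[0x07,0x0e,0x12] = 1b 7a 39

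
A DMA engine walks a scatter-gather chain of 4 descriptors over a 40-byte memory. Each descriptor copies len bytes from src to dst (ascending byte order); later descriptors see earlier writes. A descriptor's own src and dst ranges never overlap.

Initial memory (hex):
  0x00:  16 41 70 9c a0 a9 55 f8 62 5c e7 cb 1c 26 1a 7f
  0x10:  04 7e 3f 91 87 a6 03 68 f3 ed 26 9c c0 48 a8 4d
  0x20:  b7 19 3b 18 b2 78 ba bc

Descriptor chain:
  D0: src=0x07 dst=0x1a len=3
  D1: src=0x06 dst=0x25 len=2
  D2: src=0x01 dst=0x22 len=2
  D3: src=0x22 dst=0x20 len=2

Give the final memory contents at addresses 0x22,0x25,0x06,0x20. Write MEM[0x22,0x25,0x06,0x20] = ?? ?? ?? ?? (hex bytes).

[0] 0x07->0x1a len=3 : f8 62 5c
[1] 0x06->0x25 len=2 : 55 f8
[2] 0x01->0x22 len=2 : 41 70
[3] 0x22->0x20 len=2 : 41 70
query mem[0x22]=0x41, mem[0x25]=0x55, mem[0x06]=0x55, mem[0x20]=0x41

MEM[0x22,0x25,0x06,0x20] = 41 55 55 41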